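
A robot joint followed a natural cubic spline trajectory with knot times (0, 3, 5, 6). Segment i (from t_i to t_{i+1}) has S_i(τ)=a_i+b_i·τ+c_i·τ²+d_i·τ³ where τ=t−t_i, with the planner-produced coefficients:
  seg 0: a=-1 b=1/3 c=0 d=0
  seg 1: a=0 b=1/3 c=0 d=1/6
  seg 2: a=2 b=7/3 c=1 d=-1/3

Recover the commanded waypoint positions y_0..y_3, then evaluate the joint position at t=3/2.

y_0=-1 y_1=0 y_2=2 y_3=5
S(3/2) = -1/2

y_0 = S_0(0) = a_0 = -1
y_1 = S_1(0) = a_1 = 0
y_2 = S_2(0) = a_2 = 2
y_3 = S_2(1) = 5
t_q=3/2 is in segment 0 (τ=3/2); S_0(τ)=-1/2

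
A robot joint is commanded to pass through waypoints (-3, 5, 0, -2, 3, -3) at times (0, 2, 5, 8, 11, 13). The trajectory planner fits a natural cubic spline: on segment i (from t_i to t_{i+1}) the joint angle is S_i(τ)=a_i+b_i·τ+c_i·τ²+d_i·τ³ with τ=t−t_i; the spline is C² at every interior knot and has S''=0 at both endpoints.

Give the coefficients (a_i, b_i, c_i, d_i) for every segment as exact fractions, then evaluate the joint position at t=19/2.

Δ: Δ0=4, Δ1=-5/3, Δ2=-2/3, Δ3=5/3, Δ4=-3
row 1: diag=10, rhs=-34; c'=3/10, d'=-17/5
row 2: denom=12−3·3/10=111/10; d'=(6−3·-17/5)/(111/10)=54/37
row 3: denom=12−3·10/37=414/37; d'=(14−3·54/37)/(414/37)=178/207
row 4: denom=10−3·37/138=423/46; d'=(-28−3·178/207)/(423/46)=-4220/1269
back: M4=-4220/1269
back: M3=178/207−37/138·-4220/1269=6668/3807
back: M2=54/37−10/37·6668/3807=3754/3807
back: M1=-17/5−3/10·3754/3807=-4690/1269
M: M0=0, M1=-4690/1269, M2=3754/3807, M3=6668/3807, M4=-4220/1269, M5=0
seg 0: a=-3, c=M0/2=0, d=(M1−M0)/(6·2)=-2345/7614, b=Δ0−h0·(2M0+M1)/6=19918/3807
seg 1: a=5, c=M1/2=-2345/1269, d=(M2−M1)/(6·3)=8912/34263, b=Δ1−h1·(2M1+M2)/6=5848/3807
seg 2: a=0, c=M2/2=1877/3807, d=(M3−M2)/(6·3)=31/729, b=Δ2−h2·(2M2+M3)/6=-9626/3807
seg 3: a=-2, c=M3/2=3334/3807, d=(M4−M3)/(6·3)=-9664/34263, b=Δ3−h3·(2M3+M4)/6=6007/3807
seg 4: a=3, c=M4/2=-2110/1269, d=(M5−M4)/(6·2)=1055/3807, b=Δ4−h4·(2M4+M5)/6=-2981/3807
t_q=19/2 → seg 3, τ=3/2; S=-2+6007/3807·τ+3334/3807·τ²+-9664/34263·τ³=586/423

  seg 0: a=-3 b=19918/3807 c=0 d=-2345/7614
  seg 1: a=5 b=5848/3807 c=-2345/1269 d=8912/34263
  seg 2: a=0 b=-9626/3807 c=1877/3807 d=31/729
  seg 3: a=-2 b=6007/3807 c=3334/3807 d=-9664/34263
  seg 4: a=3 b=-2981/3807 c=-2110/1269 d=1055/3807
S(19/2) = 586/423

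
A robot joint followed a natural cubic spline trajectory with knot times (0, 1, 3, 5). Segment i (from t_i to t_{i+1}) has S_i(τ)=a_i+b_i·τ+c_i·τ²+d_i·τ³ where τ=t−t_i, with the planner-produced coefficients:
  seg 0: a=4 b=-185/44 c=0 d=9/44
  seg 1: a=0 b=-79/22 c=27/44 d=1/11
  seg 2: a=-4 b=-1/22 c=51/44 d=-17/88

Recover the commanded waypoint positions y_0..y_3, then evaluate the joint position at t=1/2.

y_0 = S_0(0) = a_0 = 4
y_1 = S_1(0) = a_1 = 0
y_2 = S_2(0) = a_2 = -4
y_3 = S_2(2) = -1
t_q=1/2 is in segment 0 (τ=1/2); S_0(τ)=677/352

y_0=4 y_1=0 y_2=-4 y_3=-1
S(1/2) = 677/352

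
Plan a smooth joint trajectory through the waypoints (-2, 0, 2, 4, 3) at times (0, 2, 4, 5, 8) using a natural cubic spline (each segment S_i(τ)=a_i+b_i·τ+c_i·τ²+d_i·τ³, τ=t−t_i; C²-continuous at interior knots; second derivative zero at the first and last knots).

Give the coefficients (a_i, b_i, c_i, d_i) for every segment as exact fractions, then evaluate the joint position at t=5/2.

  seg 0: a=-2 b=289/258 c=0 d=-31/1032
  seg 1: a=0 b=98/129 c=-31/172 d=155/1032
  seg 2: a=2 b=475/258 c=31/43 d=-145/258
  seg 3: a=4 b=206/129 c=-83/86 d=83/774
S(5/2) = 973/2752

Δ: Δ0=1, Δ1=1, Δ2=2, Δ3=-1/3
row 1: diag=8, rhs=0; c'=1/4, d'=0
row 2: denom=6−2·1/4=11/2; d'=(6−2·0)/(11/2)=12/11
row 3: denom=8−1·2/11=86/11; d'=(-14−1·12/11)/(86/11)=-83/43
back: M3=-83/43
back: M2=12/11−2/11·-83/43=62/43
back: M1=0−1/4·62/43=-31/86
M: M0=0, M1=-31/86, M2=62/43, M3=-83/43, M4=0
seg 0: a=-2, c=M0/2=0, d=(M1−M0)/(6·2)=-31/1032, b=Δ0−h0·(2M0+M1)/6=289/258
seg 1: a=0, c=M1/2=-31/172, d=(M2−M1)/(6·2)=155/1032, b=Δ1−h1·(2M1+M2)/6=98/129
seg 2: a=2, c=M2/2=31/43, d=(M3−M2)/(6·1)=-145/258, b=Δ2−h2·(2M2+M3)/6=475/258
seg 3: a=4, c=M3/2=-83/86, d=(M4−M3)/(6·3)=83/774, b=Δ3−h3·(2M3+M4)/6=206/129
t_q=5/2 → seg 1, τ=1/2; S=0+98/129·τ+-31/172·τ²+155/1032·τ³=973/2752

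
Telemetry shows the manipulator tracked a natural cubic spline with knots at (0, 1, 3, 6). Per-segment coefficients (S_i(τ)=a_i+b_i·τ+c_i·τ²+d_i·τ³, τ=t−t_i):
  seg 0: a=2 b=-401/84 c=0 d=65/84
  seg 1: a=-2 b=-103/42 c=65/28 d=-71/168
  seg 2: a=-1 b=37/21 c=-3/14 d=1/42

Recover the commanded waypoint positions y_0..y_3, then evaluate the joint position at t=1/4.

y_0=2 y_1=-2 y_2=-1 y_3=3
S(1/4) = 1467/1792

y_0 = S_0(0) = a_0 = 2
y_1 = S_1(0) = a_1 = -2
y_2 = S_2(0) = a_2 = -1
y_3 = S_2(3) = 3
t_q=1/4 is in segment 0 (τ=1/4); S_0(τ)=1467/1792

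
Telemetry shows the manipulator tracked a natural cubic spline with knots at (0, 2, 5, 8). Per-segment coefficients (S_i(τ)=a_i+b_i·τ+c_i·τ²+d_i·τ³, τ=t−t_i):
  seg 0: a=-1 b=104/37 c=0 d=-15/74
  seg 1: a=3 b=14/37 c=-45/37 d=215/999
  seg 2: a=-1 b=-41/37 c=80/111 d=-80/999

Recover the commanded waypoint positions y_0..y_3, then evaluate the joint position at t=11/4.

y_0 = S_0(0) = a_0 = -1
y_1 = S_1(0) = a_1 = 3
y_2 = S_2(0) = a_2 = -1
y_3 = S_2(3) = 0
t_q=11/4 is in segment 1 (τ=3/4); S_1(τ)=6371/2368

y_0=-1 y_1=3 y_2=-1 y_3=0
S(11/4) = 6371/2368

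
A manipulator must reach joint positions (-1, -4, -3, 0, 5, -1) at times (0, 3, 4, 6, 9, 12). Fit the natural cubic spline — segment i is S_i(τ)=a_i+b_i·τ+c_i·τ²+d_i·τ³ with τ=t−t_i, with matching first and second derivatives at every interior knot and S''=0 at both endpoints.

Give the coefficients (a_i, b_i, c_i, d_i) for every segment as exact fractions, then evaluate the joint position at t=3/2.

Δ: Δ0=-1, Δ1=1, Δ2=3/2, Δ3=5/3, Δ4=-2
row 1: diag=8, rhs=12; c'=1/8, d'=3/2
row 2: denom=6−1·1/8=47/8; d'=(3−1·3/2)/(47/8)=12/47
row 3: denom=10−2·16/47=438/47; d'=(1−2·12/47)/(438/47)=23/438
row 4: denom=12−3·47/146=1611/146; d'=(-22−3·23/438)/(1611/146)=-3235/1611
back: M4=-3235/1611
back: M3=23/438−47/146·-3235/1611=1126/1611
back: M2=12/47−16/47·1126/1611=28/1611
back: M1=3/2−1/8·28/1611=2413/1611
M: M0=0, M1=2413/1611, M2=28/1611, M3=1126/1611, M4=-3235/1611, M5=0
seg 0: a=-1, c=M0/2=0, d=(M1−M0)/(6·3)=2413/28998, b=Δ0−h0·(2M0+M1)/6=-5635/3222
seg 1: a=-4, c=M1/2=2413/3222, d=(M2−M1)/(6·1)=-265/1074, b=Δ1−h1·(2M1+M2)/6=802/1611
seg 2: a=-3, c=M2/2=14/1611, d=(M3−M2)/(6·2)=61/1074, b=Δ2−h2·(2M2+M3)/6=4045/3222
seg 3: a=0, c=M3/2=563/1611, d=(M4−M3)/(6·3)=-4361/28998, b=Δ3−h3·(2M3+M4)/6=6353/3222
seg 4: a=5, c=M4/2=-3235/3222, d=(M5−M4)/(6·3)=3235/28998, b=Δ4−h4·(2M4+M5)/6=13/1611
t_q=3/2 → seg 0, τ=3/2; S=-1+-5635/3222·τ+0·τ²+2413/28998·τ³=-9573/2864

  seg 0: a=-1 b=-5635/3222 c=0 d=2413/28998
  seg 1: a=-4 b=802/1611 c=2413/3222 d=-265/1074
  seg 2: a=-3 b=4045/3222 c=14/1611 d=61/1074
  seg 3: a=0 b=6353/3222 c=563/1611 d=-4361/28998
  seg 4: a=5 b=13/1611 c=-3235/3222 d=3235/28998
S(3/2) = -9573/2864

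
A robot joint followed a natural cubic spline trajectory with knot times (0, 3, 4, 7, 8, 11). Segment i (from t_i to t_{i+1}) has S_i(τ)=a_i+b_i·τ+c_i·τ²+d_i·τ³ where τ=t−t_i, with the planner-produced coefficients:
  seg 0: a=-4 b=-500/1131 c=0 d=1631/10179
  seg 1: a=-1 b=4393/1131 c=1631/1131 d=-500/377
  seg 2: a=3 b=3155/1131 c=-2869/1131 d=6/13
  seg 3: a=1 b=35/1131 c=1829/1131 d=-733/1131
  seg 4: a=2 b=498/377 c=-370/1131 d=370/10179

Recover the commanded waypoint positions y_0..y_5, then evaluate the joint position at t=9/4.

y_0=-4 y_1=-1 y_2=3 y_3=1 y_4=2 y_5=4
S(9/4) = -76475/24128

y_0 = S_0(0) = a_0 = -4
y_1 = S_1(0) = a_1 = -1
y_2 = S_2(0) = a_2 = 3
y_3 = S_3(0) = a_3 = 1
y_4 = S_4(0) = a_4 = 2
y_5 = S_4(3) = 4
t_q=9/4 is in segment 0 (τ=9/4); S_0(τ)=-76475/24128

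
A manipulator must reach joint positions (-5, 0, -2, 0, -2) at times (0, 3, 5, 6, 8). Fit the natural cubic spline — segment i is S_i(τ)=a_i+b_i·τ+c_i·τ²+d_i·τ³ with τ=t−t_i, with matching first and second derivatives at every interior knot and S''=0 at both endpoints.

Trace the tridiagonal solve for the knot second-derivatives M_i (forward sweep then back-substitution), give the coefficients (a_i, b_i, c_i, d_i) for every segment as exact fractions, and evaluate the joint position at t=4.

Δ: Δ0=5/3, Δ1=-1, Δ2=2, Δ3=-1
row 1: diag=10, rhs=-16; c'=1/5, d'=-8/5
row 2: denom=6−2·1/5=28/5; d'=(18−2·-8/5)/(28/5)=53/14
row 3: denom=6−1·5/28=163/28; d'=(-18−1·53/14)/(163/28)=-610/163
back: M3=-610/163
back: M2=53/14−5/28·-610/163=726/163
back: M1=-8/5−1/5·726/163=-406/163
M: M0=0, M1=-406/163, M2=726/163, M3=-610/163, M4=0
seg 0: a=-5, c=M0/2=0, d=(M1−M0)/(6·3)=-203/1467, b=Δ0−h0·(2M0+M1)/6=1424/489
seg 1: a=0, c=M1/2=-203/163, d=(M2−M1)/(6·2)=283/489, b=Δ1−h1·(2M1+M2)/6=-403/489
seg 2: a=-2, c=M2/2=363/163, d=(M3−M2)/(6·1)=-668/489, b=Δ2−h2·(2M2+M3)/6=557/489
seg 3: a=0, c=M3/2=-305/163, d=(M4−M3)/(6·2)=305/978, b=Δ3−h3·(2M3+M4)/6=731/489
t_q=4 → seg 1, τ=1; S=0+-403/489·τ+-203/163·τ²+283/489·τ³=-243/163

  seg 0: a=-5 b=1424/489 c=0 d=-203/1467
  seg 1: a=0 b=-403/489 c=-203/163 d=283/489
  seg 2: a=-2 b=557/489 c=363/163 d=-668/489
  seg 3: a=0 b=731/489 c=-305/163 d=305/978
S(4) = -243/163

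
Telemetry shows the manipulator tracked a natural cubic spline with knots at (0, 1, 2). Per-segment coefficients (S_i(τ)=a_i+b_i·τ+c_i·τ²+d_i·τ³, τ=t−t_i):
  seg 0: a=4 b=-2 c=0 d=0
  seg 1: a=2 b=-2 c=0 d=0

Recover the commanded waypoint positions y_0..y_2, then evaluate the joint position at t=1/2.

y_0 = S_0(0) = a_0 = 4
y_1 = S_1(0) = a_1 = 2
y_2 = S_1(1) = 0
t_q=1/2 is in segment 0 (τ=1/2); S_0(τ)=3

y_0=4 y_1=2 y_2=0
S(1/2) = 3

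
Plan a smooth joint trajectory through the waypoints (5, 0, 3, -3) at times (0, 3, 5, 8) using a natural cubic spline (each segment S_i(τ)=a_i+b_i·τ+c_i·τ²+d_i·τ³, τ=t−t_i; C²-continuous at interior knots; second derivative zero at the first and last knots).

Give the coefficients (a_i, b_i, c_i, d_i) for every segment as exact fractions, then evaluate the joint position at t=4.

Δ: Δ0=-5/3, Δ1=3/2, Δ2=-2
row 1: diag=10, rhs=19; c'=1/5, d'=19/10
row 2: denom=10−2·1/5=48/5; d'=(-21−2·19/10)/(48/5)=-31/12
back: M2=-31/12
back: M1=19/10−1/5·-31/12=29/12
M: M0=0, M1=29/12, M2=-31/12, M3=0
seg 0: a=5, c=M0/2=0, d=(M1−M0)/(6·3)=29/216, b=Δ0−h0·(2M0+M1)/6=-23/8
seg 1: a=0, c=M1/2=29/24, d=(M2−M1)/(6·2)=-5/12, b=Δ1−h1·(2M1+M2)/6=3/4
seg 2: a=3, c=M2/2=-31/24, d=(M3−M2)/(6·3)=31/216, b=Δ2−h2·(2M2+M3)/6=7/12
t_q=4 → seg 1, τ=1; S=0+3/4·τ+29/24·τ²+-5/12·τ³=37/24

  seg 0: a=5 b=-23/8 c=0 d=29/216
  seg 1: a=0 b=3/4 c=29/24 d=-5/12
  seg 2: a=3 b=7/12 c=-31/24 d=31/216
S(4) = 37/24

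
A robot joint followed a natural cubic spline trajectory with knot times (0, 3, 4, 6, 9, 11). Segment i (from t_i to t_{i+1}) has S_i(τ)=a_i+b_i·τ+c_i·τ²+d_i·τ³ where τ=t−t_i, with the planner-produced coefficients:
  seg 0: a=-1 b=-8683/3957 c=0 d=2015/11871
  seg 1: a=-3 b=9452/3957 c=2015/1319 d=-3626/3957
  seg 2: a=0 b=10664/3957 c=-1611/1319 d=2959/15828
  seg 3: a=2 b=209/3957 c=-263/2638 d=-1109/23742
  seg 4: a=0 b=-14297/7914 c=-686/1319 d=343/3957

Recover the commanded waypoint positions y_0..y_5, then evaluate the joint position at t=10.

y_0=-1 y_1=-3 y_2=0 y_3=2 y_4=0 y_5=-5
S(10) = -5909/2638

y_0 = S_0(0) = a_0 = -1
y_1 = S_1(0) = a_1 = -3
y_2 = S_2(0) = a_2 = 0
y_3 = S_3(0) = a_3 = 2
y_4 = S_4(0) = a_4 = 0
y_5 = S_4(2) = -5
t_q=10 is in segment 4 (τ=1); S_4(τ)=-5909/2638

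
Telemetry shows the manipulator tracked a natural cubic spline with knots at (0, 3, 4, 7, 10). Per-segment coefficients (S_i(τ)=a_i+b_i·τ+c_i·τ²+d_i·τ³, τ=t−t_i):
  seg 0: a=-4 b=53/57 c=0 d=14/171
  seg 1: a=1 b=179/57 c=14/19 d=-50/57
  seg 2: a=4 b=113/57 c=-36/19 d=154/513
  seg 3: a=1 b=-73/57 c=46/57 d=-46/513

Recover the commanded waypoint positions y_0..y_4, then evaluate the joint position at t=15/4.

y_0 = S_0(0) = a_0 = -4
y_1 = S_1(0) = a_1 = 1
y_2 = S_2(0) = a_2 = 4
y_3 = S_3(0) = a_3 = 1
y_4 = S_3(3) = 2
t_q=15/4 is in segment 1 (τ=3/4); S_1(τ)=2067/608

y_0=-4 y_1=1 y_2=4 y_3=1 y_4=2
S(15/4) = 2067/608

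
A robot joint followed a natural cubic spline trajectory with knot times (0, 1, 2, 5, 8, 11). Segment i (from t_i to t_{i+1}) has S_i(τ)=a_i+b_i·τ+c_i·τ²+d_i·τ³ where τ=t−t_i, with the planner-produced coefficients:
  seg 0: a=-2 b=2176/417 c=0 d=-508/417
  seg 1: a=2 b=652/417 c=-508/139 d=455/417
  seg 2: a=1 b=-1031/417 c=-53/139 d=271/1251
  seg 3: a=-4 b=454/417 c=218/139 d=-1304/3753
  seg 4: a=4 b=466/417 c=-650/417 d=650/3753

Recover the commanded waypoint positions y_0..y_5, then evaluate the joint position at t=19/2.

y_0=-2 y_1=2 y_2=1 y_3=-4 y_4=4 y_5=-2
S(19/2) = 1531/556

y_0 = S_0(0) = a_0 = -2
y_1 = S_1(0) = a_1 = 2
y_2 = S_2(0) = a_2 = 1
y_3 = S_3(0) = a_3 = -4
y_4 = S_4(0) = a_4 = 4
y_5 = S_4(3) = -2
t_q=19/2 is in segment 4 (τ=3/2); S_4(τ)=1531/556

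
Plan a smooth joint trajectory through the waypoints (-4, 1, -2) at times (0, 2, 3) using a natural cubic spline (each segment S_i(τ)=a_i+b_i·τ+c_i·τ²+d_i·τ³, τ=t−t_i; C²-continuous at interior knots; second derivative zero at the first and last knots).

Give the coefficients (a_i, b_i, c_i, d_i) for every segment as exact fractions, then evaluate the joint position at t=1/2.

  seg 0: a=-4 b=13/3 c=0 d=-11/24
  seg 1: a=1 b=-7/6 c=-11/4 d=11/12
S(1/2) = -121/64

Δ: Δ0=5/2, Δ1=-3
row 1: diag=6, rhs=-33; c'=1/6, d'=-11/2
back: M1=-11/2
M: M0=0, M1=-11/2, M2=0
seg 0: a=-4, c=M0/2=0, d=(M1−M0)/(6·2)=-11/24, b=Δ0−h0·(2M0+M1)/6=13/3
seg 1: a=1, c=M1/2=-11/4, d=(M2−M1)/(6·1)=11/12, b=Δ1−h1·(2M1+M2)/6=-7/6
t_q=1/2 → seg 0, τ=1/2; S=-4+13/3·τ+0·τ²+-11/24·τ³=-121/64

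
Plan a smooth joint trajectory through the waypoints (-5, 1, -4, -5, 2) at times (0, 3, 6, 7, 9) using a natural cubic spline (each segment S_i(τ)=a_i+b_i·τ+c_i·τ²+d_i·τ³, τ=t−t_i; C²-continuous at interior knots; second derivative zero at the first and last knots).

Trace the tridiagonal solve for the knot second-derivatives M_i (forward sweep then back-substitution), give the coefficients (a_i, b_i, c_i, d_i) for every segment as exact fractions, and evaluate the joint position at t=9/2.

  seg 0: a=-5 b=613/204 c=0 d=-205/1836
  seg 1: a=1 b=-1/102 c=-205/204 d=277/1836
  seg 2: a=-4 b=-401/204 c=6/17 d=125/204
  seg 3: a=-5 b=59/102 c=149/68 d=-149/408
S(9/2) = -417/544

Δ: Δ0=2, Δ1=-5/3, Δ2=-1, Δ3=7/2
row 1: diag=12, rhs=-22; c'=1/4, d'=-11/6
row 2: denom=8−3·1/4=29/4; d'=(4−3·-11/6)/(29/4)=38/29
row 3: denom=6−1·4/29=170/29; d'=(27−1·38/29)/(170/29)=149/34
back: M3=149/34
back: M2=38/29−4/29·149/34=12/17
back: M1=-11/6−1/4·12/17=-205/102
M: M0=0, M1=-205/102, M2=12/17, M3=149/34, M4=0
seg 0: a=-5, c=M0/2=0, d=(M1−M0)/(6·3)=-205/1836, b=Δ0−h0·(2M0+M1)/6=613/204
seg 1: a=1, c=M1/2=-205/204, d=(M2−M1)/(6·3)=277/1836, b=Δ1−h1·(2M1+M2)/6=-1/102
seg 2: a=-4, c=M2/2=6/17, d=(M3−M2)/(6·1)=125/204, b=Δ2−h2·(2M2+M3)/6=-401/204
seg 3: a=-5, c=M3/2=149/68, d=(M4−M3)/(6·2)=-149/408, b=Δ3−h3·(2M3+M4)/6=59/102
t_q=9/2 → seg 1, τ=3/2; S=1+-1/102·τ+-205/204·τ²+277/1836·τ³=-417/544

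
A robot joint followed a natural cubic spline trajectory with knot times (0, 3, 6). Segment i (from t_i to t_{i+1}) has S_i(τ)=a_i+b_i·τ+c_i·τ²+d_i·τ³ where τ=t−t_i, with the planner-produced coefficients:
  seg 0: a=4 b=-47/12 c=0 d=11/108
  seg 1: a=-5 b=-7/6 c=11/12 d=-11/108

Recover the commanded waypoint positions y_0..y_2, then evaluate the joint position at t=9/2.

y_0 = S_0(0) = a_0 = 4
y_1 = S_1(0) = a_1 = -5
y_2 = S_1(3) = -3
t_q=9/2 is in segment 1 (τ=3/2); S_1(τ)=-161/32

y_0=4 y_1=-5 y_2=-3
S(9/2) = -161/32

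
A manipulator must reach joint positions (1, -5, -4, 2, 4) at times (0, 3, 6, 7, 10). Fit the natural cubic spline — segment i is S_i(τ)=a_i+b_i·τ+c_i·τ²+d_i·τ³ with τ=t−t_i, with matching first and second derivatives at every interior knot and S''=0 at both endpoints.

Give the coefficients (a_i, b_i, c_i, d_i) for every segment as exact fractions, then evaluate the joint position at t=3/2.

  seg 0: a=1 b=-451/228 c=0 d=-5/2052
  seg 1: a=-5 b=-233/114 c=-5/228 d=557/2052
  seg 2: a=-4 b=1175/228 c=46/19 d=-359/228
  seg 3: a=2 b=601/114 c=-175/76 d=175/684
S(3/2) = -1201/608

Δ: Δ0=-2, Δ1=1/3, Δ2=6, Δ3=2/3
row 1: diag=12, rhs=14; c'=1/4, d'=7/6
row 2: denom=8−3·1/4=29/4; d'=(34−3·7/6)/(29/4)=122/29
row 3: denom=8−1·4/29=228/29; d'=(-32−1·122/29)/(228/29)=-175/38
back: M3=-175/38
back: M2=122/29−4/29·-175/38=92/19
back: M1=7/6−1/4·92/19=-5/114
M: M0=0, M1=-5/114, M2=92/19, M3=-175/38, M4=0
seg 0: a=1, c=M0/2=0, d=(M1−M0)/(6·3)=-5/2052, b=Δ0−h0·(2M0+M1)/6=-451/228
seg 1: a=-5, c=M1/2=-5/228, d=(M2−M1)/(6·3)=557/2052, b=Δ1−h1·(2M1+M2)/6=-233/114
seg 2: a=-4, c=M2/2=46/19, d=(M3−M2)/(6·1)=-359/228, b=Δ2−h2·(2M2+M3)/6=1175/228
seg 3: a=2, c=M3/2=-175/76, d=(M4−M3)/(6·3)=175/684, b=Δ3−h3·(2M3+M4)/6=601/114
t_q=3/2 → seg 0, τ=3/2; S=1+-451/228·τ+0·τ²+-5/2052·τ³=-1201/608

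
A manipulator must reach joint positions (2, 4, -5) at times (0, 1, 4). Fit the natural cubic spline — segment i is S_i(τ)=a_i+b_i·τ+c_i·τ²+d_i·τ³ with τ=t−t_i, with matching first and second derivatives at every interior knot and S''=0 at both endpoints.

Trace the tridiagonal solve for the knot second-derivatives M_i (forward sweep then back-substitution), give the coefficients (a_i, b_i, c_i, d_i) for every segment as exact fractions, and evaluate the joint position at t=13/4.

Δ: Δ0=2, Δ1=-3
row 1: diag=8, rhs=-30; c'=3/8, d'=-15/4
back: M1=-15/4
M: M0=0, M1=-15/4, M2=0
seg 0: a=2, c=M0/2=0, d=(M1−M0)/(6·1)=-5/8, b=Δ0−h0·(2M0+M1)/6=21/8
seg 1: a=4, c=M1/2=-15/8, d=(M2−M1)/(6·3)=5/24, b=Δ1−h1·(2M1+M2)/6=3/4
t_q=13/4 → seg 1, τ=9/4; S=4+3/4·τ+-15/8·τ²+5/24·τ³=-733/512

  seg 0: a=2 b=21/8 c=0 d=-5/8
  seg 1: a=4 b=3/4 c=-15/8 d=5/24
S(13/4) = -733/512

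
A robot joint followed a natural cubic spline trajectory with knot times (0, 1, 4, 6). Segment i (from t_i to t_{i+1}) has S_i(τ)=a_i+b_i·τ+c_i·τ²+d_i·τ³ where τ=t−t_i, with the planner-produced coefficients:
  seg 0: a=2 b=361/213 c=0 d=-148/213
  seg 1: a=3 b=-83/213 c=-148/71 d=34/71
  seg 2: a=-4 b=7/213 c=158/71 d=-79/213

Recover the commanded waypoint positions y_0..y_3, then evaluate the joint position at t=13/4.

y_0 = S_0(0) = a_0 = 2
y_1 = S_1(0) = a_1 = 3
y_2 = S_2(0) = a_2 = -4
y_3 = S_2(2) = 2
t_q=13/4 is in segment 1 (τ=9/4); S_1(τ)=-6759/2272

y_0=2 y_1=3 y_2=-4 y_3=2
S(13/4) = -6759/2272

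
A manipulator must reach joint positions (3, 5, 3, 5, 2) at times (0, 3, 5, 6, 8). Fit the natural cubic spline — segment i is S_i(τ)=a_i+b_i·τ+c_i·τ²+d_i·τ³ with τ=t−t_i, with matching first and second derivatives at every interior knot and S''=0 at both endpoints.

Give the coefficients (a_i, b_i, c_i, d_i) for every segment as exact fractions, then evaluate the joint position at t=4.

Δ: Δ0=2/3, Δ1=-1, Δ2=2, Δ3=-3/2
row 1: diag=10, rhs=-10; c'=1/5, d'=-1
row 2: denom=6−2·1/5=28/5; d'=(18−2·-1)/(28/5)=25/7
row 3: denom=6−1·5/28=163/28; d'=(-21−1·25/7)/(163/28)=-688/163
back: M3=-688/163
back: M2=25/7−5/28·-688/163=705/163
back: M1=-1−1/5·705/163=-304/163
M: M0=0, M1=-304/163, M2=705/163, M3=-688/163, M4=0
seg 0: a=3, c=M0/2=0, d=(M1−M0)/(6·3)=-152/1467, b=Δ0−h0·(2M0+M1)/6=782/489
seg 1: a=5, c=M1/2=-152/163, d=(M2−M1)/(6·2)=1009/1956, b=Δ1−h1·(2M1+M2)/6=-586/489
seg 2: a=3, c=M2/2=705/326, d=(M3−M2)/(6·1)=-1393/978, b=Δ2−h2·(2M2+M3)/6=617/489
seg 3: a=5, c=M3/2=-344/163, d=(M4−M3)/(6·2)=172/489, b=Δ3−h3·(2M3+M4)/6=1285/978
t_q=4 → seg 1, τ=1; S=5+-586/489·τ+-152/163·τ²+1009/1956·τ³=2207/652

  seg 0: a=3 b=782/489 c=0 d=-152/1467
  seg 1: a=5 b=-586/489 c=-152/163 d=1009/1956
  seg 2: a=3 b=617/489 c=705/326 d=-1393/978
  seg 3: a=5 b=1285/978 c=-344/163 d=172/489
S(4) = 2207/652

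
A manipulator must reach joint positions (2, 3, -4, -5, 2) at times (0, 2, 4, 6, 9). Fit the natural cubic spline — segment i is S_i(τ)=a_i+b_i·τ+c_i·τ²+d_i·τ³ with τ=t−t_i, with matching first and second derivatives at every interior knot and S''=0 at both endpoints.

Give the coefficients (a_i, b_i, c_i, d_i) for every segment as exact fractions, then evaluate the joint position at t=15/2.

  seg 0: a=2 b=371/213 c=0 d=-529/1704
  seg 1: a=3 b=-845/426 c=-529/284 d=941/1704
  seg 2: a=-4 b=-598/213 c=103/71 d=-253/1704
  seg 3: a=-5 b=517/426 c=159/284 d=-53/852
S(15/2) = -4839/2272

Δ: Δ0=1/2, Δ1=-7/2, Δ2=-1/2, Δ3=7/3
row 1: diag=8, rhs=-24; c'=1/4, d'=-3
row 2: denom=8−2·1/4=15/2; d'=(18−2·-3)/(15/2)=16/5
row 3: denom=10−2·4/15=142/15; d'=(17−2·16/5)/(142/15)=159/142
back: M3=159/142
back: M2=16/5−4/15·159/142=206/71
back: M1=-3−1/4·206/71=-529/142
M: M0=0, M1=-529/142, M2=206/71, M3=159/142, M4=0
seg 0: a=2, c=M0/2=0, d=(M1−M0)/(6·2)=-529/1704, b=Δ0−h0·(2M0+M1)/6=371/213
seg 1: a=3, c=M1/2=-529/284, d=(M2−M1)/(6·2)=941/1704, b=Δ1−h1·(2M1+M2)/6=-845/426
seg 2: a=-4, c=M2/2=103/71, d=(M3−M2)/(6·2)=-253/1704, b=Δ2−h2·(2M2+M3)/6=-598/213
seg 3: a=-5, c=M3/2=159/284, d=(M4−M3)/(6·3)=-53/852, b=Δ3−h3·(2M3+M4)/6=517/426
t_q=15/2 → seg 3, τ=3/2; S=-5+517/426·τ+159/284·τ²+-53/852·τ³=-4839/2272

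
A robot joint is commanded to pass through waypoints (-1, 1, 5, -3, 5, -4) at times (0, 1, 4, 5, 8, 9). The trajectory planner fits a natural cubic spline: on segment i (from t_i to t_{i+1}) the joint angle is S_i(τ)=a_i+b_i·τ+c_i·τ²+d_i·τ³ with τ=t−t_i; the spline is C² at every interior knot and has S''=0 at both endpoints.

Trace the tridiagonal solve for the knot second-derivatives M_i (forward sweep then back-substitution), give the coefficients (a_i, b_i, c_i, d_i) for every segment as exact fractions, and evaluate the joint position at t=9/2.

Δ: Δ0=2, Δ1=4/3, Δ2=-8, Δ3=8/3, Δ4=-9
row 1: diag=8, rhs=-4; c'=3/8, d'=-1/2
row 2: denom=8−3·3/8=55/8; d'=(-56−3·-1/2)/(55/8)=-436/55
row 3: denom=8−1·8/55=432/55; d'=(64−1·-436/55)/(432/55)=989/108
row 4: denom=8−3·55/144=329/48; d'=(-70−3·989/108)/(329/48)=-14036/987
back: M4=-14036/987
back: M3=989/108−55/144·-14036/987=43198/2961
back: M2=-436/55−8/55·43198/2961=-29756/2961
back: M1=-1/2−3/8·-29756/2961=3226/987
M: M0=0, M1=3226/987, M2=-29756/2961, M3=43198/2961, M4=-14036/987, M5=0
seg 0: a=-1, c=M0/2=0, d=(M1−M0)/(6·1)=1613/2961, b=Δ0−h0·(2M0+M1)/6=4309/2961
seg 1: a=1, c=M1/2=1613/987, d=(M2−M1)/(6·3)=-19717/26649, b=Δ1−h1·(2M1+M2)/6=9148/2961
seg 2: a=5, c=M2/2=-14878/2961, d=(M3−M2)/(6·1)=193/47, b=Δ2−h2·(2M2+M3)/6=-20969/2961
seg 3: a=-3, c=M3/2=21599/2961, d=(M4−M3)/(6·3)=-42653/26649, b=Δ3−h3·(2M3+M4)/6=-14248/2961
seg 4: a=5, c=M4/2=-7018/987, d=(M5−M4)/(6·1)=7018/2961, b=Δ4−h4·(2M4+M5)/6=-12613/2961
t_q=9/2 → seg 2, τ=1/2; S=5+-20969/2961·τ+-14878/2961·τ²+193/47·τ³=361/504

  seg 0: a=-1 b=4309/2961 c=0 d=1613/2961
  seg 1: a=1 b=9148/2961 c=1613/987 d=-19717/26649
  seg 2: a=5 b=-20969/2961 c=-14878/2961 d=193/47
  seg 3: a=-3 b=-14248/2961 c=21599/2961 d=-42653/26649
  seg 4: a=5 b=-12613/2961 c=-7018/987 d=7018/2961
S(9/2) = 361/504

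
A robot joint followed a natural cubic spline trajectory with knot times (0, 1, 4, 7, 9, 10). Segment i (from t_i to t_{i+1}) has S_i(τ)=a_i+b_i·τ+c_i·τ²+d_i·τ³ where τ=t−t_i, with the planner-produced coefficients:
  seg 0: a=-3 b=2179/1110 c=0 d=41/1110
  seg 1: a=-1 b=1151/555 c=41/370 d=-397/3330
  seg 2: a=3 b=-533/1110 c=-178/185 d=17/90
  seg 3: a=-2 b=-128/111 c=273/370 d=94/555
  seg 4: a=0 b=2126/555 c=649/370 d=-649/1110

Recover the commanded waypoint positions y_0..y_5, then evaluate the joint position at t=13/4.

y_0=-3 y_1=-1 y_2=3 y_3=-2 y_4=0 y_5=5
S(13/4) = 67943/23680

y_0 = S_0(0) = a_0 = -3
y_1 = S_1(0) = a_1 = -1
y_2 = S_2(0) = a_2 = 3
y_3 = S_3(0) = a_3 = -2
y_4 = S_4(0) = a_4 = 0
y_5 = S_4(1) = 5
t_q=13/4 is in segment 1 (τ=9/4); S_1(τ)=67943/23680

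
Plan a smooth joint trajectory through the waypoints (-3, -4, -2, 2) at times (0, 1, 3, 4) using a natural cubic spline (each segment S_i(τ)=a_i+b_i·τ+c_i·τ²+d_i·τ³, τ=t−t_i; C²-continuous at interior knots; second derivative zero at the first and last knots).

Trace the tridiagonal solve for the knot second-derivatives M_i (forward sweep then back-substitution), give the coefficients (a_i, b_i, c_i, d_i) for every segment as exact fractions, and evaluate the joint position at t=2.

  seg 0: a=-3 b=-19/16 c=0 d=3/16
  seg 1: a=-4 b=-5/8 c=9/16 d=1/8
  seg 2: a=-2 b=25/8 c=21/16 d=-7/16
S(2) = -63/16

Δ: Δ0=-1, Δ1=1, Δ2=4
row 1: diag=6, rhs=12; c'=1/3, d'=2
row 2: denom=6−2·1/3=16/3; d'=(18−2·2)/(16/3)=21/8
back: M2=21/8
back: M1=2−1/3·21/8=9/8
M: M0=0, M1=9/8, M2=21/8, M3=0
seg 0: a=-3, c=M0/2=0, d=(M1−M0)/(6·1)=3/16, b=Δ0−h0·(2M0+M1)/6=-19/16
seg 1: a=-4, c=M1/2=9/16, d=(M2−M1)/(6·2)=1/8, b=Δ1−h1·(2M1+M2)/6=-5/8
seg 2: a=-2, c=M2/2=21/16, d=(M3−M2)/(6·1)=-7/16, b=Δ2−h2·(2M2+M3)/6=25/8
t_q=2 → seg 1, τ=1; S=-4+-5/8·τ+9/16·τ²+1/8·τ³=-63/16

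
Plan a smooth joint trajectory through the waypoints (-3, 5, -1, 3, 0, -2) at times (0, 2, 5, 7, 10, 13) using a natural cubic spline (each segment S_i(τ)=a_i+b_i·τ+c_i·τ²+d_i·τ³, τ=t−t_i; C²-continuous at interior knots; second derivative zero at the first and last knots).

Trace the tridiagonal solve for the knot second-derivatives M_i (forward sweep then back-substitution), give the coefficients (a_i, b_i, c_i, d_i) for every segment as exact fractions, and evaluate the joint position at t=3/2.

Δ: Δ0=4, Δ1=-2, Δ2=2, Δ3=-1, Δ4=-2/3
row 1: diag=10, rhs=-36; c'=3/10, d'=-18/5
row 2: denom=10−3·3/10=91/10; d'=(24−3·-18/5)/(91/10)=348/91
row 3: denom=10−2·20/91=870/91; d'=(-18−2·348/91)/(870/91)=-389/145
row 4: denom=12−3·91/290=3207/290; d'=(2−3·-389/145)/(3207/290)=2914/3207
back: M4=2914/3207
back: M3=-389/145−91/290·2914/3207=-9518/3207
back: M2=348/91−20/91·-9518/3207=14356/3207
back: M1=-18/5−3/10·14356/3207=-5284/1069
M: M0=0, M1=-5284/1069, M2=14356/3207, M3=-9518/3207, M4=2914/3207, M5=0
seg 0: a=-3, c=M0/2=0, d=(M1−M0)/(6·2)=-1321/3207, b=Δ0−h0·(2M0+M1)/6=18112/3207
seg 1: a=5, c=M1/2=-2642/1069, d=(M2−M1)/(6·3)=15104/28863, b=Δ1−h1·(2M1+M2)/6=2260/3207
seg 2: a=-1, c=M2/2=7178/3207, d=(M3−M2)/(6·2)=-3979/6414, b=Δ2−h2·(2M2+M3)/6=16/3207
seg 3: a=3, c=M3/2=-4759/3207, d=(M4−M3)/(6·3)=2072/9621, b=Δ3−h3·(2M3+M4)/6=1618/1069
seg 4: a=0, c=M4/2=1457/3207, d=(M5−M4)/(6·3)=-1457/28863, b=Δ4−h4·(2M4+M5)/6=-1684/1069
t_q=3/2 → seg 0, τ=3/2; S=-3+18112/3207·τ+0·τ²+-1321/3207·τ³=34903/8552

  seg 0: a=-3 b=18112/3207 c=0 d=-1321/3207
  seg 1: a=5 b=2260/3207 c=-2642/1069 d=15104/28863
  seg 2: a=-1 b=16/3207 c=7178/3207 d=-3979/6414
  seg 3: a=3 b=1618/1069 c=-4759/3207 d=2072/9621
  seg 4: a=0 b=-1684/1069 c=1457/3207 d=-1457/28863
S(3/2) = 34903/8552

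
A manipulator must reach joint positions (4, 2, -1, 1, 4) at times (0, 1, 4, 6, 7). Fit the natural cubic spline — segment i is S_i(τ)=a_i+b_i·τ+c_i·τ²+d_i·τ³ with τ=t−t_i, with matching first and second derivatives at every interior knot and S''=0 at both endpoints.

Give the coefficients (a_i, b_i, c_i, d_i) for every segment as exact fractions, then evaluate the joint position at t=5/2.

  seg 0: a=4 b=-410/197 c=0 d=16/197
  seg 1: a=2 b=-362/197 c=48/197 d=7/591
  seg 2: a=-1 b=-11/197 c=69/197 d=35/394
  seg 3: a=1 b=475/197 c=174/197 d=-58/197
S(5/2) = -265/1576

Δ: Δ0=-2, Δ1=-1, Δ2=1, Δ3=3
row 1: diag=8, rhs=6; c'=3/8, d'=3/4
row 2: denom=10−3·3/8=71/8; d'=(12−3·3/4)/(71/8)=78/71
row 3: denom=6−2·16/71=394/71; d'=(12−2·78/71)/(394/71)=348/197
back: M3=348/197
back: M2=78/71−16/71·348/197=138/197
back: M1=3/4−3/8·138/197=96/197
M: M0=0, M1=96/197, M2=138/197, M3=348/197, M4=0
seg 0: a=4, c=M0/2=0, d=(M1−M0)/(6·1)=16/197, b=Δ0−h0·(2M0+M1)/6=-410/197
seg 1: a=2, c=M1/2=48/197, d=(M2−M1)/(6·3)=7/591, b=Δ1−h1·(2M1+M2)/6=-362/197
seg 2: a=-1, c=M2/2=69/197, d=(M3−M2)/(6·2)=35/394, b=Δ2−h2·(2M2+M3)/6=-11/197
seg 3: a=1, c=M3/2=174/197, d=(M4−M3)/(6·1)=-58/197, b=Δ3−h3·(2M3+M4)/6=475/197
t_q=5/2 → seg 1, τ=3/2; S=2+-362/197·τ+48/197·τ²+7/591·τ³=-265/1576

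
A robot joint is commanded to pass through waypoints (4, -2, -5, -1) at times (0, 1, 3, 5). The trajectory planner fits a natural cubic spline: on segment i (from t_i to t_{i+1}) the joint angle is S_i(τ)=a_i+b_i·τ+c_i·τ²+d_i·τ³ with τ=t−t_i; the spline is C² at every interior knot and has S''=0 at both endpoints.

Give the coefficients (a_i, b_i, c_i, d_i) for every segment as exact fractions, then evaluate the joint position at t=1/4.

Δ: Δ0=-6, Δ1=-3/2, Δ2=2
row 1: diag=6, rhs=27; c'=1/3, d'=9/2
row 2: denom=8−2·1/3=22/3; d'=(21−2·9/2)/(22/3)=18/11
back: M2=18/11
back: M1=9/2−1/3·18/11=87/22
M: M0=0, M1=87/22, M2=18/11, M3=0
seg 0: a=4, c=M0/2=0, d=(M1−M0)/(6·1)=29/44, b=Δ0−h0·(2M0+M1)/6=-293/44
seg 1: a=-2, c=M1/2=87/44, d=(M2−M1)/(6·2)=-17/88, b=Δ1−h1·(2M1+M2)/6=-103/22
seg 2: a=-5, c=M2/2=9/11, d=(M3−M2)/(6·2)=-3/22, b=Δ2−h2·(2M2+M3)/6=10/11
t_q=1/4 → seg 0, τ=1/4; S=4+-293/44·τ+0·τ²+29/44·τ³=6605/2816

  seg 0: a=4 b=-293/44 c=0 d=29/44
  seg 1: a=-2 b=-103/22 c=87/44 d=-17/88
  seg 2: a=-5 b=10/11 c=9/11 d=-3/22
S(1/4) = 6605/2816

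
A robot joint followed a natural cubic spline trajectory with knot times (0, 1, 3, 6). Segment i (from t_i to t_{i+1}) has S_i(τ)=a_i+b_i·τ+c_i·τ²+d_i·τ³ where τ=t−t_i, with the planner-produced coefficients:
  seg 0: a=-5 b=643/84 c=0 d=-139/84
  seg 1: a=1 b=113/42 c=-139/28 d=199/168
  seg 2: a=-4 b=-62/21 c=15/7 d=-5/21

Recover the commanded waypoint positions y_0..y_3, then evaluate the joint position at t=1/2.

y_0=-5 y_1=1 y_2=-4 y_3=0
S(1/2) = -309/224

y_0 = S_0(0) = a_0 = -5
y_1 = S_1(0) = a_1 = 1
y_2 = S_2(0) = a_2 = -4
y_3 = S_2(3) = 0
t_q=1/2 is in segment 0 (τ=1/2); S_0(τ)=-309/224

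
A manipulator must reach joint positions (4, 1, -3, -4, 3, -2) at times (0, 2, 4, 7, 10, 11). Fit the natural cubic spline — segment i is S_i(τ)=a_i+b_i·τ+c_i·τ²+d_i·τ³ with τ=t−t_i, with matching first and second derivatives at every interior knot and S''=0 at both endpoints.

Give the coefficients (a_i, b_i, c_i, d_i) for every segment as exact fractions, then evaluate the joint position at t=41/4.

Δ: Δ0=-3/2, Δ1=-2, Δ2=-1/3, Δ3=7/3, Δ4=-5
row 1: diag=8, rhs=-3; c'=1/4, d'=-3/8
row 2: denom=10−2·1/4=19/2; d'=(10−2·-3/8)/(19/2)=43/38
row 3: denom=12−3·6/19=210/19; d'=(16−3·43/38)/(210/19)=479/420
row 4: denom=8−3·19/70=503/70; d'=(-44−3·479/420)/(503/70)=-6639/1006
back: M4=-6639/1006
back: M3=479/420−19/70·-6639/1006=4424/1509
back: M2=43/38−6/19·4424/1509=207/1006
back: M1=-3/8−1/4·207/1006=-429/1006
M: M0=0, M1=-429/1006, M2=207/1006, M3=4424/1509, M4=-6639/1006, M5=0
seg 0: a=4, c=M0/2=0, d=(M1−M0)/(6·2)=-143/4024, b=Δ0−h0·(2M0+M1)/6=-683/503
seg 1: a=1, c=M1/2=-429/2012, d=(M2−M1)/(6·2)=53/1006, b=Δ1−h1·(2M1+M2)/6=-1795/1006
seg 2: a=-3, c=M2/2=207/2012, d=(M3−M2)/(6·3)=8227/54324, b=Δ2−h2·(2M2+M3)/6=-2017/1006
seg 3: a=-4, c=M3/2=2212/1509, d=(M4−M3)/(6·3)=-28765/54324, b=Δ3−h3·(2M3+M4)/6=5435/2012
seg 4: a=3, c=M4/2=-6639/2012, d=(M5−M4)/(6·1)=2213/2012, b=Δ4−h4·(2M4+M5)/6=-2817/1006
t_q=41/4 → seg 4, τ=1/4; S=3+-2817/1006·τ+-6639/2012·τ²+2213/2012·τ³=271817/128768

  seg 0: a=4 b=-683/503 c=0 d=-143/4024
  seg 1: a=1 b=-1795/1006 c=-429/2012 d=53/1006
  seg 2: a=-3 b=-2017/1006 c=207/2012 d=8227/54324
  seg 3: a=-4 b=5435/2012 c=2212/1509 d=-28765/54324
  seg 4: a=3 b=-2817/1006 c=-6639/2012 d=2213/2012
S(41/4) = 271817/128768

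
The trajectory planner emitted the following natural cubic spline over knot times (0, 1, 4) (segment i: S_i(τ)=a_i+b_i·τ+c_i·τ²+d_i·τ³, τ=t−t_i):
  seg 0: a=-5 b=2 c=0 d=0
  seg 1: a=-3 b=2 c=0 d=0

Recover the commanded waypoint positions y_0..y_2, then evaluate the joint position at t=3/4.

y_0 = S_0(0) = a_0 = -5
y_1 = S_1(0) = a_1 = -3
y_2 = S_1(3) = 3
t_q=3/4 is in segment 0 (τ=3/4); S_0(τ)=-7/2

y_0=-5 y_1=-3 y_2=3
S(3/4) = -7/2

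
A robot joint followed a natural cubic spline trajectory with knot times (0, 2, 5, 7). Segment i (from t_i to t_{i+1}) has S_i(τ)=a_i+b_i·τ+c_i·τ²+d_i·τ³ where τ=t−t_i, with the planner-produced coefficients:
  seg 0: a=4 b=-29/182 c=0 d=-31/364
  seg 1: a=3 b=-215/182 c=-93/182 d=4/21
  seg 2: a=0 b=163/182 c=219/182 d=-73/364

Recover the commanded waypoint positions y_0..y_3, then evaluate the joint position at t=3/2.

y_0=4 y_1=3 y_2=0 y_3=5
S(3/2) = 1445/416

y_0 = S_0(0) = a_0 = 4
y_1 = S_1(0) = a_1 = 3
y_2 = S_2(0) = a_2 = 0
y_3 = S_2(2) = 5
t_q=3/2 is in segment 0 (τ=3/2); S_0(τ)=1445/416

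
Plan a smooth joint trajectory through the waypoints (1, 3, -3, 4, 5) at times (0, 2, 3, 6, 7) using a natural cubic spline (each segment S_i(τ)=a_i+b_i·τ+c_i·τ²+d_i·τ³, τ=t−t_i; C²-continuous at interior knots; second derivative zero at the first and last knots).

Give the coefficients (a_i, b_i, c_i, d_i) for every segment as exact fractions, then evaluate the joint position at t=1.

  seg 0: a=1 b=1850/483 c=0 d=-1367/1932
  seg 1: a=3 b=-2251/483 c=-1367/322 d=401/138
  seg 2: a=-3 b=-4283/966 c=720/161 d=-2141/2898
  seg 3: a=4 b=1184/483 c=-701/322 d=701/966
S(1) = 2655/644

Δ: Δ0=1, Δ1=-6, Δ2=7/3, Δ3=1
row 1: diag=6, rhs=-42; c'=1/6, d'=-7
row 2: denom=8−1·1/6=47/6; d'=(50−1·-7)/(47/6)=342/47
row 3: denom=8−3·18/47=322/47; d'=(-8−3·342/47)/(322/47)=-701/161
back: M3=-701/161
back: M2=342/47−18/47·-701/161=1440/161
back: M1=-7−1/6·1440/161=-1367/161
M: M0=0, M1=-1367/161, M2=1440/161, M3=-701/161, M4=0
seg 0: a=1, c=M0/2=0, d=(M1−M0)/(6·2)=-1367/1932, b=Δ0−h0·(2M0+M1)/6=1850/483
seg 1: a=3, c=M1/2=-1367/322, d=(M2−M1)/(6·1)=401/138, b=Δ1−h1·(2M1+M2)/6=-2251/483
seg 2: a=-3, c=M2/2=720/161, d=(M3−M2)/(6·3)=-2141/2898, b=Δ2−h2·(2M2+M3)/6=-4283/966
seg 3: a=4, c=M3/2=-701/322, d=(M4−M3)/(6·1)=701/966, b=Δ3−h3·(2M3+M4)/6=1184/483
t_q=1 → seg 0, τ=1; S=1+1850/483·τ+0·τ²+-1367/1932·τ³=2655/644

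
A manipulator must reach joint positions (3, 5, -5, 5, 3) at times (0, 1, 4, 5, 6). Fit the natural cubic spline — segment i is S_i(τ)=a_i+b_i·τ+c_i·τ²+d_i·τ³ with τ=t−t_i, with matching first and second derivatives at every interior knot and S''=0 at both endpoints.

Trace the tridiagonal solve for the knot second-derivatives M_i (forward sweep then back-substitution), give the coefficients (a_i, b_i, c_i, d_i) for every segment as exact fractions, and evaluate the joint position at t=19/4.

Δ: Δ0=2, Δ1=-10/3, Δ2=10, Δ3=-2
row 1: diag=8, rhs=-32; c'=3/8, d'=-4
row 2: denom=8−3·3/8=55/8; d'=(80−3·-4)/(55/8)=736/55
row 3: denom=4−1·8/55=212/55; d'=(-72−1·736/55)/(212/55)=-1174/53
back: M3=-1174/53
back: M2=736/55−8/55·-1174/53=880/53
back: M1=-4−3/8·880/53=-542/53
M: M0=0, M1=-542/53, M2=880/53, M3=-1174/53, M4=0
seg 0: a=3, c=M0/2=0, d=(M1−M0)/(6·1)=-271/159, b=Δ0−h0·(2M0+M1)/6=589/159
seg 1: a=5, c=M1/2=-271/53, d=(M2−M1)/(6·3)=79/53, b=Δ1−h1·(2M1+M2)/6=-224/159
seg 2: a=-5, c=M2/2=440/53, d=(M3−M2)/(6·1)=-1027/159, b=Δ2−h2·(2M2+M3)/6=1297/159
seg 3: a=5, c=M3/2=-587/53, d=(M4−M3)/(6·1)=587/159, b=Δ3−h3·(2M3+M4)/6=856/159
t_q=19/4 → seg 2, τ=3/4; S=-5+1297/159·τ+440/53·τ²+-1027/159·τ³=10389/3392

  seg 0: a=3 b=589/159 c=0 d=-271/159
  seg 1: a=5 b=-224/159 c=-271/53 d=79/53
  seg 2: a=-5 b=1297/159 c=440/53 d=-1027/159
  seg 3: a=5 b=856/159 c=-587/53 d=587/159
S(19/4) = 10389/3392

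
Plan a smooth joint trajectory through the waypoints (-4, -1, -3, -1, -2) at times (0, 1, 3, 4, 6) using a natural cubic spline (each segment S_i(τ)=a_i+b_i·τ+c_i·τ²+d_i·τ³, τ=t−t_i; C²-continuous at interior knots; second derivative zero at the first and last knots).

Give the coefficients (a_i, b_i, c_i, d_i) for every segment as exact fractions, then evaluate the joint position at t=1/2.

  seg 0: a=-4 b=739/186 c=0 d=-181/186
  seg 1: a=-1 b=98/93 c=-181/62 d=88/93
  seg 2: a=-3 b=68/93 c=171/62 d=-277/186
  seg 3: a=-1 b=331/186 c=-53/31 d=53/186
S(1/2) = -1059/496

Δ: Δ0=3, Δ1=-1, Δ2=2, Δ3=-1/2
row 1: diag=6, rhs=-24; c'=1/3, d'=-4
row 2: denom=6−2·1/3=16/3; d'=(18−2·-4)/(16/3)=39/8
row 3: denom=6−1·3/16=93/16; d'=(-15−1·39/8)/(93/16)=-106/31
back: M3=-106/31
back: M2=39/8−3/16·-106/31=171/31
back: M1=-4−1/3·171/31=-181/31
M: M0=0, M1=-181/31, M2=171/31, M3=-106/31, M4=0
seg 0: a=-4, c=M0/2=0, d=(M1−M0)/(6·1)=-181/186, b=Δ0−h0·(2M0+M1)/6=739/186
seg 1: a=-1, c=M1/2=-181/62, d=(M2−M1)/(6·2)=88/93, b=Δ1−h1·(2M1+M2)/6=98/93
seg 2: a=-3, c=M2/2=171/62, d=(M3−M2)/(6·1)=-277/186, b=Δ2−h2·(2M2+M3)/6=68/93
seg 3: a=-1, c=M3/2=-53/31, d=(M4−M3)/(6·2)=53/186, b=Δ3−h3·(2M3+M4)/6=331/186
t_q=1/2 → seg 0, τ=1/2; S=-4+739/186·τ+0·τ²+-181/186·τ³=-1059/496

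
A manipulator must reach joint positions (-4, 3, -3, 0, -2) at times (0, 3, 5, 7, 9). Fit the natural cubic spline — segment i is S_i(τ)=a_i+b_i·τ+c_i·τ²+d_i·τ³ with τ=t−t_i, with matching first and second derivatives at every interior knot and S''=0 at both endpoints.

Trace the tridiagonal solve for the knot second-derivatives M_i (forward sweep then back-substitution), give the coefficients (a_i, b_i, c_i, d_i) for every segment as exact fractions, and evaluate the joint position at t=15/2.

  seg 0: a=-4 b=3797/852 c=0 d=-67/284
  seg 1: a=3 b=-815/426 c=-603/284 d=673/852
  seg 2: a=-3 b=-395/426 c=743/284 d=-1195/1704
  seg 3: a=0 b=239/213 c=-113/71 d=113/426
S(15/2) = 223/1136

Δ: Δ0=7/3, Δ1=-3, Δ2=3/2, Δ3=-1
row 1: diag=10, rhs=-32; c'=1/5, d'=-16/5
row 2: denom=8−2·1/5=38/5; d'=(27−2·-16/5)/(38/5)=167/38
row 3: denom=8−2·5/19=142/19; d'=(-15−2·167/38)/(142/19)=-226/71
back: M3=-226/71
back: M2=167/38−5/19·-226/71=743/142
back: M1=-16/5−1/5·743/142=-603/142
M: M0=0, M1=-603/142, M2=743/142, M3=-226/71, M4=0
seg 0: a=-4, c=M0/2=0, d=(M1−M0)/(6·3)=-67/284, b=Δ0−h0·(2M0+M1)/6=3797/852
seg 1: a=3, c=M1/2=-603/284, d=(M2−M1)/(6·2)=673/852, b=Δ1−h1·(2M1+M2)/6=-815/426
seg 2: a=-3, c=M2/2=743/284, d=(M3−M2)/(6·2)=-1195/1704, b=Δ2−h2·(2M2+M3)/6=-395/426
seg 3: a=0, c=M3/2=-113/71, d=(M4−M3)/(6·2)=113/426, b=Δ3−h3·(2M3+M4)/6=239/213
t_q=15/2 → seg 3, τ=1/2; S=0+239/213·τ+-113/71·τ²+113/426·τ³=223/1136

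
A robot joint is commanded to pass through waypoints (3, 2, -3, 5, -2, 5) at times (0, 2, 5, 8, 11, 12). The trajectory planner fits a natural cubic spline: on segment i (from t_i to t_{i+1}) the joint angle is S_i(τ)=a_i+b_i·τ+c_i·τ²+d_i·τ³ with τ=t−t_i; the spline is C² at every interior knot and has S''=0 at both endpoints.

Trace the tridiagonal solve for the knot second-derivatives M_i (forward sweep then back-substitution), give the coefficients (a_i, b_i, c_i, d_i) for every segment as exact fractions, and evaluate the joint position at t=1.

Δ: Δ0=-1/2, Δ1=-5/3, Δ2=8/3, Δ3=-7/3, Δ4=7
row 1: diag=10, rhs=-7; c'=3/10, d'=-7/10
row 2: denom=12−3·3/10=111/10; d'=(26−3·-7/10)/(111/10)=281/111
row 3: denom=12−3·10/37=414/37; d'=(-30−3·281/111)/(414/37)=-1391/414
row 4: denom=8−3·37/138=331/46; d'=(56−3·-1391/414)/(331/46)=9119/993
back: M4=9119/993
back: M3=-1391/414−37/138·9119/993=-17344/2979
back: M2=281/111−10/37·-17344/2979=12229/2979
back: M1=-7/10−3/10·12229/2979=-1918/993
M: M0=0, M1=-1918/993, M2=12229/2979, M3=-17344/2979, M4=9119/993, M5=0
seg 0: a=3, c=M0/2=0, d=(M1−M0)/(6·2)=-959/5958, b=Δ0−h0·(2M0+M1)/6=857/5958
seg 1: a=2, c=M1/2=-959/993, d=(M2−M1)/(6·3)=17983/53622, b=Δ1−h1·(2M1+M2)/6=-10651/5958
seg 2: a=-3, c=M2/2=12229/5958, d=(M3−M2)/(6·3)=-29573/53622, b=Δ2−h2·(2M2+M3)/6=4387/2979
seg 3: a=5, c=M3/2=-8672/2979, d=(M4−M3)/(6·3)=44701/53622, b=Δ3−h3·(2M3+M4)/6=-6571/5958
seg 4: a=-2, c=M4/2=9119/1986, d=(M5−M4)/(6·1)=-9119/5958, b=Δ4−h4·(2M4+M5)/6=11734/2979
t_q=1 → seg 0, τ=1; S=3+857/5958·τ+0·τ²+-959/5958·τ³=2962/993

  seg 0: a=3 b=857/5958 c=0 d=-959/5958
  seg 1: a=2 b=-10651/5958 c=-959/993 d=17983/53622
  seg 2: a=-3 b=4387/2979 c=12229/5958 d=-29573/53622
  seg 3: a=5 b=-6571/5958 c=-8672/2979 d=44701/53622
  seg 4: a=-2 b=11734/2979 c=9119/1986 d=-9119/5958
S(1) = 2962/993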